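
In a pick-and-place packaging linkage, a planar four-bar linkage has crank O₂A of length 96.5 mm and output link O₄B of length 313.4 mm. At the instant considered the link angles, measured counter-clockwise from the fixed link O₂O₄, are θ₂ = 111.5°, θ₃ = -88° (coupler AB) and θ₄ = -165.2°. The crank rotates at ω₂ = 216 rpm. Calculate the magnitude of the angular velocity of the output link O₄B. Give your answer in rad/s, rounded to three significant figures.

ω₂ = 22.62 rad/s (from 216 rpm).
Differentiating the loop-closure r₂e^{iθ₂}+r₃e^{iθ₃}=r₁+r₄e^{iθ₄} gives r₂ω₂e^{iθ₂}+r₃ω₃e^{iθ₃}=r₄ω₄e^{iθ₄}.
Eliminating the other unknown: ω₄ = r₂ω₂ sin(θ₂−θ₃) / [r₄ sin(θ₄−θ₃)].
Numerator sine = -0.33381; denominator sine = -0.97515.
Result = 0.0965·22.62·(-0.33381) / (0.3134·(-0.97515)) = +2.3842 rad/s; magnitude 2.3842 rad/s.

2.38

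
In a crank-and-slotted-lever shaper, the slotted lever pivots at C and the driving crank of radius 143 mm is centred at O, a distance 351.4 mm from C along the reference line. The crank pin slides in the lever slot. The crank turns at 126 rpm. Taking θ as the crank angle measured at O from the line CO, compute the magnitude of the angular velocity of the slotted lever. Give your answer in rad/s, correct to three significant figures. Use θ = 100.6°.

1.18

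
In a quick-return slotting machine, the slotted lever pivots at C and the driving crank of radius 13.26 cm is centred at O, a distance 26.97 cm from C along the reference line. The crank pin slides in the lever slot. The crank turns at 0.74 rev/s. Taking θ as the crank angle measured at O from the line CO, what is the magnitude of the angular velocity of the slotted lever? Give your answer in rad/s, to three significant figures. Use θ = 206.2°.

2.58

ω = 4.65 rad/s (from 0.74 rev/s).
Crank pin A relative to C: A = (d + r cosθ, r sinθ); lever angle φ = atan2(r sinθ, d + r cosθ).
Differentiating tanφ: φ̇ = rω(d cosθ + r)/(d² + r² + 2dr cosθ).
d² + r² + 2dr cosθ = |CA|² = 0.0261449 m²;  d cosθ + r = -0.10939 m.
|ω_lever| = |0.1326·4.65·-0.10939| / 0.0261449 = 2.5796 rad/s.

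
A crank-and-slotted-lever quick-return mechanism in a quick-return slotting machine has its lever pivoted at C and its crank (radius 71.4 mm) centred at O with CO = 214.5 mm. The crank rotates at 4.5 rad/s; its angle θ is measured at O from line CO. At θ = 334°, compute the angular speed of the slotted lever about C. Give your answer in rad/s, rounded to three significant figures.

1.08

ω = 4.5 rad/s
Crank pin A relative to C: A = (d + r cosθ, r sinθ); lever angle φ = atan2(r sinθ, d + r cosθ).
Differentiating tanφ: φ̇ = rω(d cosθ + r)/(d² + r² + 2dr cosθ).
d² + r² + 2dr cosθ = |CA|² = 0.0786388 m²;  d cosθ + r = +0.26419 m.
|ω_lever| = |0.0714·4.5·+0.26419| / 0.0786388 = 1.0794 rad/s.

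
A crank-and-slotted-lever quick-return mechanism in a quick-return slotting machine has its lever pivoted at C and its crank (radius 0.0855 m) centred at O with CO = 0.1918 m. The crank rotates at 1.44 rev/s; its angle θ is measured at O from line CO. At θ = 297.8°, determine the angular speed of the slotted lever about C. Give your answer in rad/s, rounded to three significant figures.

2.28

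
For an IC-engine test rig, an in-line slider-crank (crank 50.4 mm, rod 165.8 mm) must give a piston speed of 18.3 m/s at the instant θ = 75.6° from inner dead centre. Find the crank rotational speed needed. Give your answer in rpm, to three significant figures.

3320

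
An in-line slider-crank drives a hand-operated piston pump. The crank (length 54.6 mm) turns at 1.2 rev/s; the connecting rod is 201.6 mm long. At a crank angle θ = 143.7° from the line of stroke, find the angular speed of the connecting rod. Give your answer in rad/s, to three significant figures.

1.67

ω = 7.54 rad/s (converted from 1.2 rev/s).
The rod makes angle φ with the slider axis where L sinφ = r sinθ; differentiating, L cosφ·φ̇ = r ω cosθ.
L cosφ = √(L² − r² sin²θ) = 0.19899 m.
|ω_rod| = r ω |cosθ| / √(L² − r² sin²θ) = 0.0546·7.54·0.80593/0.19899 = 1.6673 rad/s.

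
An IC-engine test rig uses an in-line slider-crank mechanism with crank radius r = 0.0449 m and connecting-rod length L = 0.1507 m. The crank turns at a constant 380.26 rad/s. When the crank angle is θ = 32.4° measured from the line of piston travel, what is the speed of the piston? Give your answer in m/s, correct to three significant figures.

11.5

ω = 380.3 rad/s
For an in-line slider-crank, x = r cosθ + √(L² − r² sin²θ), so v = −rω sinθ·[1 + r cosθ/√(L² − r² sin²θ)].
With r = 0.0449 m, L = 0.1507 m, θ = 32.4°: √(L² − r² sin²θ) = 0.14877 m.
v = −0.0449·380.3·0.53583·[1 + 0.0449·0.84433/0.14877] = -11.48 m/s.
|v| = 11.48 m/s.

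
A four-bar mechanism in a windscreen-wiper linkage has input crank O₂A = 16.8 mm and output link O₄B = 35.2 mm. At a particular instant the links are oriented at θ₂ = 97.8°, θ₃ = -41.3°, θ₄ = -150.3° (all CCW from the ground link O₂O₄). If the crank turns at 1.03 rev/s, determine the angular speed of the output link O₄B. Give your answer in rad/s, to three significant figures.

ω₂ = 6.472 rad/s (from 1.03 rev/s).
Differentiating the loop-closure r₂e^{iθ₂}+r₃e^{iθ₃}=r₁+r₄e^{iθ₄} gives r₂ω₂e^{iθ₂}+r₃ω₃e^{iθ₃}=r₄ω₄e^{iθ₄}.
Eliminating the other unknown: ω₄ = r₂ω₂ sin(θ₂−θ₃) / [r₄ sin(θ₄−θ₃)].
Numerator sine = +0.65474; denominator sine = -0.94552.
Result = 0.0168·6.472·(+0.65474) / (0.0352·(-0.94552)) = -2.1389 rad/s; magnitude 2.1389 rad/s.

2.14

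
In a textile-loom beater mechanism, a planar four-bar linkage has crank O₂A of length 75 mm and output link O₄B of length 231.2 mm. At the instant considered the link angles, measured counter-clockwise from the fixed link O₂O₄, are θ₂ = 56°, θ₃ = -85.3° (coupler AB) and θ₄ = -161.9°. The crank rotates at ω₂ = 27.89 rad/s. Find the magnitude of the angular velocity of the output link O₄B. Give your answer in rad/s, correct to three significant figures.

ω₂ = 27.89 rad/s
Differentiating the loop-closure r₂e^{iθ₂}+r₃e^{iθ₃}=r₁+r₄e^{iθ₄} gives r₂ω₂e^{iθ₂}+r₃ω₃e^{iθ₃}=r₄ω₄e^{iθ₄}.
Eliminating the other unknown: ω₄ = r₂ω₂ sin(θ₂−θ₃) / [r₄ sin(θ₄−θ₃)].
Numerator sine = +0.62524; denominator sine = -0.97278.
Result = 0.075·27.89·(+0.62524) / (0.2312·(-0.97278)) = -5.8151 rad/s; magnitude 5.8151 rad/s.

5.82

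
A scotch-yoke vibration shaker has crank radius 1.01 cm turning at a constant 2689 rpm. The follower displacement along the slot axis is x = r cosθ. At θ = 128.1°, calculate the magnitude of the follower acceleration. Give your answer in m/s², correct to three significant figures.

494

ω = 281.6 rad/s (from 2689 rpm).
x = r cosθ ⇒ ẍ = −rω² cosθ (ω constant).
|a| = rω²|cosθ| = 0.0101·(281.6)²·|cos 128.1°| = 494.16 m/s².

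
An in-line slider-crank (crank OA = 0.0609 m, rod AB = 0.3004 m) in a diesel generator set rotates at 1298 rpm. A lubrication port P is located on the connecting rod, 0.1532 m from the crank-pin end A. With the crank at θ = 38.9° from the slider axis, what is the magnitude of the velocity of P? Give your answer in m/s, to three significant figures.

ω = 135.9 rad/s.  Crank-pin speed |V_A| = rω = 8.2779 m/s, perpendicular to OA.
Rod angle: sinφ = −(r/L) sinθ ⇒ φ = -7.314°; ω_rod = −rω cosθ/√(L²−r²sin²θ) = -21.621 rad/s.
V_P = V_A + ω_rod × AP, with AP = 0.1532 m along the rod.
Components: V_Px = −rω sinθ − a·ω_rod·sinφ = -5.6199 m/s;  V_Py = rω cosθ + a·ω_rod·cosφ = +3.1568 m/s.
|V_P| = √(V_Px² + V_Py²) = 6.4458 m/s.

6.45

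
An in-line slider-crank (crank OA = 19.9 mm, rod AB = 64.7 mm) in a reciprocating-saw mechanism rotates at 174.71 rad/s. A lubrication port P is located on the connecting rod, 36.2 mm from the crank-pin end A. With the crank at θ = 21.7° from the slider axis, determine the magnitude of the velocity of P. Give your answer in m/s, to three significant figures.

ω = 174.7 rad/s.  Crank-pin speed |V_A| = rω = 3.4767 m/s, perpendicular to OA.
Rod angle: sinφ = −(r/L) sinθ ⇒ φ = -6.530°; ω_rod = −rω cosθ/√(L²−r²sin²θ) = -50.254 rad/s.
V_P = V_A + ω_rod × AP, with AP = 0.0362 m along the rod.
Components: V_Px = −rω sinθ − a·ω_rod·sinφ = -1.4924 m/s;  V_Py = rω cosθ + a·ω_rod·cosφ = +1.4229 m/s.
|V_P| = √(V_Px² + V_Py²) = 2.062 m/s.

2.06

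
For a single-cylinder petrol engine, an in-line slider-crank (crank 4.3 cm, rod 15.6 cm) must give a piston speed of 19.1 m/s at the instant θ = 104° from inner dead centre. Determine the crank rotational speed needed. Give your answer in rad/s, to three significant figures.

For an in-line slider-crank, |v_piston| = rω|sinθ|·[1 + r cosθ/√(L² − r² sin²θ)].
With r = 0.043 m, L = 0.156 m, θ = 104°: the bracketed kinematic factor |dx/dθ| = 0.038835 m.
ω = v/|dx/dθ| = 19.1/0.038835 = 491.82 rad/s.

492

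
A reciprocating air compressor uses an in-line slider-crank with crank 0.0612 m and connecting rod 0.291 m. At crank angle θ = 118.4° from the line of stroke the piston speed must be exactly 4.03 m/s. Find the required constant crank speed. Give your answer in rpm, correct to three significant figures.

796

For an in-line slider-crank, |v_piston| = rω|sinθ|·[1 + r cosθ/√(L² − r² sin²θ)].
With r = 0.0612 m, L = 0.291 m, θ = 118.4°: the bracketed kinematic factor |dx/dθ| = 0.048355 m.
ω = v/|dx/dθ| = 4.03/0.048355 = 83.342 rad/s.
N = 60ω/(2π) = 795.86 rpm.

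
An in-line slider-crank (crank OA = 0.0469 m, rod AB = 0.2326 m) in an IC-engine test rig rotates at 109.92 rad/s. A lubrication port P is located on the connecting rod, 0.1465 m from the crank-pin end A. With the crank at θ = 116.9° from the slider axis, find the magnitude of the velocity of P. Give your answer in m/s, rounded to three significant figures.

ω = 109.9 rad/s.  Crank-pin speed |V_A| = rω = 5.1552 m/s, perpendicular to OA.
Rod angle: sinφ = −(r/L) sinθ ⇒ φ = -10.359°; ω_rod = −rω cosθ/√(L²−r²sin²θ) = +10.194 rad/s.
V_P = V_A + ω_rod × AP, with AP = 0.1465 m along the rod.
Components: V_Px = −rω sinθ − a·ω_rod·sinφ = -4.3289 m/s;  V_Py = rω cosθ + a·ω_rod·cosφ = -0.86337 m/s.
|V_P| = √(V_Px² + V_Py²) = 4.4142 m/s.

4.41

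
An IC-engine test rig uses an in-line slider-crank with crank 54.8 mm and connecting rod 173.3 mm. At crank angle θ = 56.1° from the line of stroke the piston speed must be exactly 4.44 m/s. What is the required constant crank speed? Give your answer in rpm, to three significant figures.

788

For an in-line slider-crank, |v_piston| = rω|sinθ|·[1 + r cosθ/√(L² − r² sin²θ)].
With r = 0.0548 m, L = 0.1733 m, θ = 56.1°: the bracketed kinematic factor |dx/dθ| = 0.053798 m.
ω = v/|dx/dθ| = 4.44/0.053798 = 82.531 rad/s.
N = 60ω/(2π) = 788.11 rpm.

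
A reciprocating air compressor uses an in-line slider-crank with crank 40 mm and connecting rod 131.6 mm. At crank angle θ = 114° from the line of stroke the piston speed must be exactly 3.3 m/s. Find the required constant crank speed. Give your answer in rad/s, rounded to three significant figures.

For an in-line slider-crank, |v_piston| = rω|sinθ|·[1 + r cosθ/√(L² − r² sin²θ)].
With r = 0.04 m, L = 0.1316 m, θ = 114°: the bracketed kinematic factor |dx/dθ| = 0.031839 m.
ω = v/|dx/dθ| = 3.3/0.031839 = 103.65 rad/s.

104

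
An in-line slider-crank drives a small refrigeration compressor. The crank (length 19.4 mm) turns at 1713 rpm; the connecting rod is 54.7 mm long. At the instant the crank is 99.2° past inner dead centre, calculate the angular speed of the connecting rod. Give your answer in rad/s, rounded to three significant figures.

10.9

ω = 179.4 rad/s (converted from 1713 rpm).
The rod makes angle φ with the slider axis where L sinφ = r sinθ; differentiating, L cosφ·φ̇ = r ω cosθ.
L cosφ = √(L² − r² sin²θ) = 0.051238 m.
|ω_rod| = r ω |cosθ| / √(L² − r² sin²θ) = 0.0194·179.4·0.15988/0.051238 = 10.859 rad/s.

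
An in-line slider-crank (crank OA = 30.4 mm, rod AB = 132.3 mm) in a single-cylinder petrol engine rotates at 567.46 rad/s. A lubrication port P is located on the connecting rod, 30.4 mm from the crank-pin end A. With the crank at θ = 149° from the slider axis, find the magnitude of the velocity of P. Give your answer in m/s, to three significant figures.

ω = 567.5 rad/s.  Crank-pin speed |V_A| = rω = 17.251 m/s, perpendicular to OA.
Rod angle: sinφ = −(r/L) sinθ ⇒ φ = -6.797°; ω_rod = −rω cosθ/√(L²−r²sin²θ) = +112.56 rad/s.
V_P = V_A + ω_rod × AP, with AP = 0.0304 m along the rod.
Components: V_Px = −rω sinθ − a·ω_rod·sinφ = -8.4799 m/s;  V_Py = rω cosθ + a·ω_rod·cosφ = -11.389 m/s.
|V_P| = √(V_Px² + V_Py²) = 14.199 m/s.

14.2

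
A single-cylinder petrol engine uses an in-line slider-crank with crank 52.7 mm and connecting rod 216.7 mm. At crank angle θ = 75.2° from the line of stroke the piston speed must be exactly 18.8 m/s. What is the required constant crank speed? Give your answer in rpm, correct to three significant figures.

For an in-line slider-crank, |v_piston| = rω|sinθ|·[1 + r cosθ/√(L² − r² sin²θ)].
With r = 0.0527 m, L = 0.2167 m, θ = 75.2°: the bracketed kinematic factor |dx/dθ| = 0.054208 m.
ω = v/|dx/dθ| = 18.8/0.054208 = 346.81 rad/s.
N = 60ω/(2π) = 3311.8 rpm.

3310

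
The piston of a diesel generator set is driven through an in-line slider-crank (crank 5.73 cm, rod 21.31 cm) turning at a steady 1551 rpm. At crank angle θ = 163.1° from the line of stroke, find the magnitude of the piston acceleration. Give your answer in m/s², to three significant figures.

ω = 2π·1551/60 = 162.4 rad/s
x(θ) = r cosθ + √(L² − r² sin²θ); with ω constant, a = ω²·d²x/dθ².
d²x/dθ² = −r cosθ − r²(cos2θ)/√u − r⁴ sin²2θ/(4u^{3/2}),  u = L² − r² sin²θ = 0.0451341 m².
Substituting r = 0.0573 m, L = 0.2131 m, θ = 163.1°: d²x/dθ² = +0.041896 m.
a = ω²·d²x/dθ² = (162.4)²·(+0.041896) = +1105.2 m/s²;  |a| = 1105.2 m/s².

1110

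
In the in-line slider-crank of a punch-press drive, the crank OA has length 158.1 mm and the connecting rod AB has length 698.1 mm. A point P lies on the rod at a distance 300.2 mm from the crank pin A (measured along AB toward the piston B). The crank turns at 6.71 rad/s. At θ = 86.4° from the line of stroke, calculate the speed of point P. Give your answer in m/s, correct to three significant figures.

ω = 6.71 rad/s.  Crank-pin speed |V_A| = rω = 1.0609 m/s, perpendicular to OA.
Rod angle: sinφ = −(r/L) sinθ ⇒ φ = -13.063°; ω_rod = −rω cosθ/√(L²−r²sin²θ) = -0.097953 rad/s.
V_P = V_A + ω_rod × AP, with AP = 0.3002 m along the rod.
Components: V_Px = −rω sinθ − a·ω_rod·sinφ = -1.0654 m/s;  V_Py = rω cosθ + a·ω_rod·cosφ = +0.037967 m/s.
|V_P| = √(V_Px² + V_Py²) = 1.0661 m/s.

1.07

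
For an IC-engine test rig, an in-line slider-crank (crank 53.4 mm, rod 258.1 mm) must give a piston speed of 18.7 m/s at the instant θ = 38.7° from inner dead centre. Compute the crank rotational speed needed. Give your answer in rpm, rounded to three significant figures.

4600

For an in-line slider-crank, |v_piston| = rω|sinθ|·[1 + r cosθ/√(L² − r² sin²θ)].
With r = 0.0534 m, L = 0.2581 m, θ = 38.7°: the bracketed kinematic factor |dx/dθ| = 0.038825 m.
ω = v/|dx/dθ| = 18.7/0.038825 = 481.65 rad/s.
N = 60ω/(2π) = 4599.4 rpm.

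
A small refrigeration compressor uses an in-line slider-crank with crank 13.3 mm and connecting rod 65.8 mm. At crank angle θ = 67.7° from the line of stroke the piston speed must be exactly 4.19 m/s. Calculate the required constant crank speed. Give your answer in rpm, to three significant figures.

For an in-line slider-crank, |v_piston| = rω|sinθ|·[1 + r cosθ/√(L² − r² sin²θ)].
With r = 0.0133 m, L = 0.0658 m, θ = 67.7°: the bracketed kinematic factor |dx/dθ| = 0.013266 m.
ω = v/|dx/dθ| = 4.19/0.013266 = 315.84 rad/s.
N = 60ω/(2π) = 3016.1 rpm.

3020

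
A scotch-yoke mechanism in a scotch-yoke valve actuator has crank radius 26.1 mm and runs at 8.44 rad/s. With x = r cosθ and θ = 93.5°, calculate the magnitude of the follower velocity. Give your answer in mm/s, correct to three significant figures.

220

ω = 8.44 rad/s
x = r cosθ ⇒ ẋ = −rω sinθ.
|v| = rω|sinθ| = 0.0261·8.44·|sin 93.5°| = 0.21987 m/s = 219.87 mm/s.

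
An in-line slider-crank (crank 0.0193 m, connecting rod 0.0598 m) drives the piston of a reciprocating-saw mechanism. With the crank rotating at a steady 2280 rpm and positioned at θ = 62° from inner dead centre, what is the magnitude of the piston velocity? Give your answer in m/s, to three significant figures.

4.71

ω = 2π·2280/60 = 238.8 rad/s
For an in-line slider-crank, x = r cosθ + √(L² − r² sin²θ), so v = −rω sinθ·[1 + r cosθ/√(L² − r² sin²θ)].
With r = 0.0193 m, L = 0.0598 m, θ = 62°: √(L² − r² sin²θ) = 0.057321 m.
v = −0.0193·238.8·0.88295·[1 + 0.0193·0.46947/0.057321] = -4.7118 m/s.
|v| = 4.7118 m/s.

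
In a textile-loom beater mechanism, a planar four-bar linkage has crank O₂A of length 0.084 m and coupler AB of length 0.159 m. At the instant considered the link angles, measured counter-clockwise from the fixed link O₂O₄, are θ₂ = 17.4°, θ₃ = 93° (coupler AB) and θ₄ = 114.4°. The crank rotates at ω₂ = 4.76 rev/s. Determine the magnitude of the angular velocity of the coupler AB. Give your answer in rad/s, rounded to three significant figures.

ω₂ = 29.91 rad/s (from 4.76 rev/s).
Differentiating the loop-closure r₂e^{iθ₂}+r₃e^{iθ₃}=r₁+r₄e^{iθ₄} gives r₂ω₂e^{iθ₂}+r₃ω₃e^{iθ₃}=r₄ω₄e^{iθ₄}.
Eliminating the other unknown: ω₃ = r₂ω₂ sin(θ₄−θ₂) / [r₃ sin(θ₃−θ₄)].
Numerator sine = +0.99255; denominator sine = -0.36488.
Result = 0.084·29.91·(+0.99255) / (0.159·(-0.36488)) = -42.981 rad/s; magnitude 42.981 rad/s.

43.0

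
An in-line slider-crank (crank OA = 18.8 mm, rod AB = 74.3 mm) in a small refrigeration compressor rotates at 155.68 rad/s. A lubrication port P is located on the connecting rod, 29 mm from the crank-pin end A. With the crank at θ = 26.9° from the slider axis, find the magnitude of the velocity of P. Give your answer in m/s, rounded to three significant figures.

ω = 155.7 rad/s.  Crank-pin speed |V_A| = rω = 2.9268 m/s, perpendicular to OA.
Rod angle: sinφ = −(r/L) sinθ ⇒ φ = -6.574°; ω_rod = −rω cosθ/√(L²−r²sin²θ) = -35.362 rad/s.
V_P = V_A + ω_rod × AP, with AP = 0.029 m along the rod.
Components: V_Px = −rω sinθ − a·ω_rod·sinφ = -1.4416 m/s;  V_Py = rω cosθ + a·ω_rod·cosφ = +1.5914 m/s.
|V_P| = √(V_Px² + V_Py²) = 2.1472 m/s.

2.15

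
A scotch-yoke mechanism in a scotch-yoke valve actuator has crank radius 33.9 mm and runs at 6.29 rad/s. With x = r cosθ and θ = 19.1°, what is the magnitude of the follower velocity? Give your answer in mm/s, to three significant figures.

ω = 6.29 rad/s
x = r cosθ ⇒ ẋ = −rω sinθ.
|v| = rω|sinθ| = 0.0339·6.29·|sin 19.1°| = 0.069773 m/s = 69.773 mm/s.

69.8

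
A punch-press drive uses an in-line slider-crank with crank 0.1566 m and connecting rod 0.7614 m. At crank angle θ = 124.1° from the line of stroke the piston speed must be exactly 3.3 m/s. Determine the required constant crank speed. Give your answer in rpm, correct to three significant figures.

275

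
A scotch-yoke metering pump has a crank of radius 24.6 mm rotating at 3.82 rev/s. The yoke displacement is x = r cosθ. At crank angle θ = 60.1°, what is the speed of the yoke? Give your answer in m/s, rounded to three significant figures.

0.512

ω = 24 rad/s (from 3.82 rev/s).
x = r cosθ ⇒ ẋ = −rω sinθ.
|v| = rω|sinθ| = 0.0246·24·|sin 60.1°| = 0.51185 m/s.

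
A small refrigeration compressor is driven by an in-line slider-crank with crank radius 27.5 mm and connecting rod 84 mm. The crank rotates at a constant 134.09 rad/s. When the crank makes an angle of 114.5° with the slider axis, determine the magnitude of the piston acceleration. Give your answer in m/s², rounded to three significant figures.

313

ω = 134.1 rad/s
x(θ) = r cosθ + √(L² − r² sin²θ); with ω constant, a = ω²·d²x/dθ².
d²x/dθ² = −r cosθ − r²(cos2θ)/√u − r⁴ sin²2θ/(4u^{3/2}),  u = L² − r² sin²θ = 0.0064298 m².
Substituting r = 0.0275 m, L = 0.084 m, θ = 114.5°: d²x/dθ² = +0.017434 m.
a = ω²·d²x/dθ² = (134.1)²·(+0.017434) = +313.46 m/s²;  |a| = 313.46 m/s².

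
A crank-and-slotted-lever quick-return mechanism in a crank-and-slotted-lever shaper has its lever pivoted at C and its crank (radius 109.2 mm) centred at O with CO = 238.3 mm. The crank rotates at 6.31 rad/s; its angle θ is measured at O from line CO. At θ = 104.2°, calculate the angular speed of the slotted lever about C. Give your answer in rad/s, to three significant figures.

ω = 6.31 rad/s
Crank pin A relative to C: A = (d + r cosθ, r sinθ); lever angle φ = atan2(r sinθ, d + r cosθ).
Differentiating tanφ: φ̇ = rω(d cosθ + r)/(d² + r² + 2dr cosθ).
d² + r² + 2dr cosθ = |CA|² = 0.0559446 m²;  d cosθ + r = +0.050743 m.
|ω_lever| = |0.1092·6.31·+0.050743| / 0.0559446 = 0.62499 rad/s.

0.625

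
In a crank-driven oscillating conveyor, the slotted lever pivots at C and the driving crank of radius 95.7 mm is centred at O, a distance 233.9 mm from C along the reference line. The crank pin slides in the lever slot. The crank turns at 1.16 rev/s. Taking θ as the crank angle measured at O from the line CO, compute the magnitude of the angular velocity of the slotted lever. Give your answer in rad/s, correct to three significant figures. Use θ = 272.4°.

1.12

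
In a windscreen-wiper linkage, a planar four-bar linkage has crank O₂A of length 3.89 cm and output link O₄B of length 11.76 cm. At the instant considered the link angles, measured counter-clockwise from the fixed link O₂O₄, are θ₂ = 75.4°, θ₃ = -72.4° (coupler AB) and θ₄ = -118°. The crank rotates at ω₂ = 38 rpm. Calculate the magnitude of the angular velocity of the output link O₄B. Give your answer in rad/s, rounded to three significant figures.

ω₂ = 3.979 rad/s (from 38 rpm).
Differentiating the loop-closure r₂e^{iθ₂}+r₃e^{iθ₃}=r₁+r₄e^{iθ₄} gives r₂ω₂e^{iθ₂}+r₃ω₃e^{iθ₃}=r₄ω₄e^{iθ₄}.
Eliminating the other unknown: ω₄ = r₂ω₂ sin(θ₂−θ₃) / [r₄ sin(θ₄−θ₃)].
Numerator sine = +0.53288; denominator sine = -0.71447.
Result = 0.0389·3.979·(+0.53288) / (0.1176·(-0.71447)) = -0.98174 rad/s; magnitude 0.98174 rad/s.

0.982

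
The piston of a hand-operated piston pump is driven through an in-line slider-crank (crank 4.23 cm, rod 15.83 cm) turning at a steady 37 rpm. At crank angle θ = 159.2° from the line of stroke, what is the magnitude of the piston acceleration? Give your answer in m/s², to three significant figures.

0.465

ω = 2π·37/60 = 3.875 rad/s
x(θ) = r cosθ + √(L² − r² sin²θ); with ω constant, a = ω²·d²x/dθ².
d²x/dθ² = −r cosθ − r²(cos2θ)/√u − r⁴ sin²2θ/(4u^{3/2}),  u = L² − r² sin²θ = 0.0248333 m².
Substituting r = 0.0423 m, L = 0.1583 m, θ = 159.2°: d²x/dθ² = +0.030962 m.
a = ω²·d²x/dθ² = (3.875)²·(+0.030962) = +0.46483 m/s²;  |a| = 0.46483 m/s².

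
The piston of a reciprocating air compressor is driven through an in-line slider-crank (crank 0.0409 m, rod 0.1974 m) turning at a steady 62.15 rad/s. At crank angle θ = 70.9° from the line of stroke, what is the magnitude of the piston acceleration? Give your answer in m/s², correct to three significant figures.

25.6

ω = 62.15 rad/s
x(θ) = r cosθ + √(L² − r² sin²θ); with ω constant, a = ω²·d²x/dθ².
d²x/dθ² = −r cosθ − r²(cos2θ)/√u − r⁴ sin²2θ/(4u^{3/2}),  u = L² − r² sin²θ = 0.0374731 m².
Substituting r = 0.0409 m, L = 0.1974 m, θ = 70.9°: d²x/dθ² = -0.0066291 m.
a = ω²·d²x/dθ² = (62.15)²·(-0.0066291) = -25.606 m/s²;  |a| = 25.606 m/s².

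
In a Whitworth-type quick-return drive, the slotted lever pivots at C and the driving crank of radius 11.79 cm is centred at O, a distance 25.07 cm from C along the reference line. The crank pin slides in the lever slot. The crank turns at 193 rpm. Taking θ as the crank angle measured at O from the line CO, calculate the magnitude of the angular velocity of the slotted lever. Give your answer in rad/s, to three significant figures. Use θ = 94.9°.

ω = 20.21 rad/s (from 193 rpm).
Crank pin A relative to C: A = (d + r cosθ, r sinθ); lever angle φ = atan2(r sinθ, d + r cosθ).
Differentiating tanφ: φ̇ = rω(d cosθ + r)/(d² + r² + 2dr cosθ).
d² + r² + 2dr cosθ = |CA|² = 0.0717015 m²;  d cosθ + r = +0.096486 m.
|ω_lever| = |0.1179·20.21·+0.096486| / 0.0717015 = 3.2065 rad/s.

3.21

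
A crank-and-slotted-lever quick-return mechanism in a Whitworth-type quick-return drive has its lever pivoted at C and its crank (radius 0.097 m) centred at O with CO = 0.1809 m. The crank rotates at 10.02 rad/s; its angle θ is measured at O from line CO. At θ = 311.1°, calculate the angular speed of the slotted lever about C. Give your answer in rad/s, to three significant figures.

3.22

ω = 10.02 rad/s
Crank pin A relative to C: A = (d + r cosθ, r sinθ); lever angle φ = atan2(r sinθ, d + r cosθ).
Differentiating tanφ: φ̇ = rω(d cosθ + r)/(d² + r² + 2dr cosθ).
d² + r² + 2dr cosθ = |CA|² = 0.0652041 m²;  d cosθ + r = +0.21592 m.
|ω_lever| = |0.097·10.02·+0.21592| / 0.0652041 = 3.2185 rad/s.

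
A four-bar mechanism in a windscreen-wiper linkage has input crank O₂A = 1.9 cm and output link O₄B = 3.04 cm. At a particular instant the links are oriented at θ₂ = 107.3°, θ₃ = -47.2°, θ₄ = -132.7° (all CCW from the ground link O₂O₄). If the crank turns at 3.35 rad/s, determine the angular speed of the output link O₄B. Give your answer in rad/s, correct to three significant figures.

ω₂ = 3.35 rad/s
Differentiating the loop-closure r₂e^{iθ₂}+r₃e^{iθ₃}=r₁+r₄e^{iθ₄} gives r₂ω₂e^{iθ₂}+r₃ω₃e^{iθ₃}=r₄ω₄e^{iθ₄}.
Eliminating the other unknown: ω₄ = r₂ω₂ sin(θ₂−θ₃) / [r₄ sin(θ₄−θ₃)].
Numerator sine = +0.43051; denominator sine = -0.99692.
Result = 0.019·3.35·(+0.43051) / (0.0304·(-0.99692)) = -0.90417 rad/s; magnitude 0.90417 rad/s.

0.904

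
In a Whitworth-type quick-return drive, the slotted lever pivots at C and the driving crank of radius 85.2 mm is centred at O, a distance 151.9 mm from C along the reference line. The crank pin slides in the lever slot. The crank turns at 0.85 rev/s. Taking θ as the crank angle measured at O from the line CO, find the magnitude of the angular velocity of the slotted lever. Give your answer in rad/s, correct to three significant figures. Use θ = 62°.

1.68

ω = 5.341 rad/s (from 0.85 rev/s).
Crank pin A relative to C: A = (d + r cosθ, r sinθ); lever angle φ = atan2(r sinθ, d + r cosθ).
Differentiating tanφ: φ̇ = rω(d cosθ + r)/(d² + r² + 2dr cosθ).
d² + r² + 2dr cosθ = |CA|² = 0.0424843 m²;  d cosθ + r = +0.15651 m.
|ω_lever| = |0.0852·5.341·+0.15651| / 0.0424843 = 1.6763 rad/s.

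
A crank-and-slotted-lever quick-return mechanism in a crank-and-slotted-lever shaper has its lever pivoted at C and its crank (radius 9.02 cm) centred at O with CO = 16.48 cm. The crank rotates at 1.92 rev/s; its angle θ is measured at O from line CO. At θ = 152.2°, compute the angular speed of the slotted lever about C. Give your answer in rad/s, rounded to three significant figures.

6.72

ω = 12.06 rad/s (from 1.92 rev/s).
Crank pin A relative to C: A = (d + r cosθ, r sinθ); lever angle φ = atan2(r sinθ, d + r cosθ).
Differentiating tanφ: φ̇ = rω(d cosθ + r)/(d² + r² + 2dr cosθ).
d² + r² + 2dr cosθ = |CA|² = 0.00899656 m²;  d cosθ + r = -0.055579 m.
|ω_lever| = |0.0902·12.06·-0.055579| / 0.00899656 = 6.7224 rad/s.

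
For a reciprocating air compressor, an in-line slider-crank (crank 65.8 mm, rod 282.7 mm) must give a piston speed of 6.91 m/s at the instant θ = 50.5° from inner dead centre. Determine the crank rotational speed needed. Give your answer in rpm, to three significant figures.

1130

For an in-line slider-crank, |v_piston| = rω|sinθ|·[1 + r cosθ/√(L² − r² sin²θ)].
With r = 0.0658 m, L = 0.2827 m, θ = 50.5°: the bracketed kinematic factor |dx/dθ| = 0.058414 m.
ω = v/|dx/dθ| = 6.91/0.058414 = 118.29 rad/s.
N = 60ω/(2π) = 1129.6 rpm.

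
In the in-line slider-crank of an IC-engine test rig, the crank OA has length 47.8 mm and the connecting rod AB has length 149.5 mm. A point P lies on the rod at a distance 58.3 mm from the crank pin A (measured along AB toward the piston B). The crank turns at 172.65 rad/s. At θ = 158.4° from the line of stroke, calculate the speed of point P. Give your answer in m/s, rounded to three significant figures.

ω = 172.7 rad/s.  Crank-pin speed |V_A| = rω = 8.2527 m/s, perpendicular to OA.
Rod angle: sinφ = −(r/L) sinθ ⇒ φ = -6.759°; ω_rod = −rω cosθ/√(L²−r²sin²θ) = +51.685 rad/s.
V_P = V_A + ω_rod × AP, with AP = 0.0583 m along the rod.
Components: V_Px = −rω sinθ − a·ω_rod·sinφ = -2.6834 m/s;  V_Py = rω cosθ + a·ω_rod·cosφ = -4.6809 m/s.
|V_P| = √(V_Px² + V_Py²) = 5.3955 m/s.

5.40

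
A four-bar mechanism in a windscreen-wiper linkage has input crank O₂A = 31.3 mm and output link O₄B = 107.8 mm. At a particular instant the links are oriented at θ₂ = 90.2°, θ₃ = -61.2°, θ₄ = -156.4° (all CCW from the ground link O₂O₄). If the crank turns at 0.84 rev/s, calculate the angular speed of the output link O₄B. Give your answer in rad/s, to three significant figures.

ω₂ = 5.278 rad/s (from 0.84 rev/s).
Differentiating the loop-closure r₂e^{iθ₂}+r₃e^{iθ₃}=r₁+r₄e^{iθ₄} gives r₂ω₂e^{iθ₂}+r₃ω₃e^{iθ₃}=r₄ω₄e^{iθ₄}.
Eliminating the other unknown: ω₄ = r₂ω₂ sin(θ₂−θ₃) / [r₄ sin(θ₄−θ₃)].
Numerator sine = +0.47869; denominator sine = -0.99588.
Result = 0.0313·5.278·(+0.47869) / (0.1078·(-0.99588)) = -0.7366 rad/s; magnitude 0.7366 rad/s.

0.737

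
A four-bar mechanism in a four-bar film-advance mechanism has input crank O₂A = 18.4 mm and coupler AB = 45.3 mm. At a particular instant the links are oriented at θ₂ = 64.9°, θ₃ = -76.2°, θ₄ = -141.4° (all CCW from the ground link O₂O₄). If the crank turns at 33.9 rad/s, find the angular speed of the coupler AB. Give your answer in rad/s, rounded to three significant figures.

6.72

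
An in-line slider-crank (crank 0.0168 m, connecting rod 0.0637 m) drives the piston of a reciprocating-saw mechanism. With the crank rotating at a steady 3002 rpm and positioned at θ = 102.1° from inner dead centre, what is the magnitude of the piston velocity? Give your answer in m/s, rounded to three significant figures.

ω = 2π·3002/60 = 314.4 rad/s
For an in-line slider-crank, x = r cosθ + √(L² − r² sin²θ), so v = −rω sinθ·[1 + r cosθ/√(L² − r² sin²θ)].
With r = 0.0168 m, L = 0.0637 m, θ = 102.1°: √(L² − r² sin²θ) = 0.061546 m.
v = −0.0168·314.4·0.97778·[1 + 0.0168·-0.20962/0.061546] = -4.8686 m/s.
|v| = 4.8686 m/s.

4.87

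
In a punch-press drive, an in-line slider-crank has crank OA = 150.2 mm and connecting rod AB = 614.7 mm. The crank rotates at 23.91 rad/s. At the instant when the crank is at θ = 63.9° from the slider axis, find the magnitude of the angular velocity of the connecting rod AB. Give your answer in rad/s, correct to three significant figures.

2.63

ω = 23.91 rad/s
The rod makes angle φ with the slider axis where L sinφ = r sinθ; differentiating, L cosφ·φ̇ = r ω cosθ.
L cosφ = √(L² − r² sin²θ) = 0.59972 m.
|ω_rod| = r ω |cosθ| / √(L² − r² sin²θ) = 0.1502·23.91·0.43994/0.59972 = 2.6345 rad/s.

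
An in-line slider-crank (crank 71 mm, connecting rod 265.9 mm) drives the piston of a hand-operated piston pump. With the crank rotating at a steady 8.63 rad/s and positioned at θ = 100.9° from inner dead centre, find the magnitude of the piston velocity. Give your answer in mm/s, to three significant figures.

570

ω = 8.63 rad/s
For an in-line slider-crank, x = r cosθ + √(L² − r² sin²θ), so v = −rω sinθ·[1 + r cosθ/√(L² − r² sin²θ)].
With r = 0.071 m, L = 0.2659 m, θ = 100.9°: √(L² − r² sin²θ) = 0.2566 m.
v = −0.071·8.63·0.98196·[1 + 0.071·-0.18910/0.2566] = -0.57019 m/s.
|v| = 0.57019 m/s = 570.19 mm/s.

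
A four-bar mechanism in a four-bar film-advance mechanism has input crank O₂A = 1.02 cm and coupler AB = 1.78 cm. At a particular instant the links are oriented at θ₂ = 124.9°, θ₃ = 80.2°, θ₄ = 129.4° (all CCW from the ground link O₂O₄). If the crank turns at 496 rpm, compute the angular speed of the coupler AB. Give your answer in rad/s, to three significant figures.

3.08

ω₂ = 51.94 rad/s (from 496 rpm).
Differentiating the loop-closure r₂e^{iθ₂}+r₃e^{iθ₃}=r₁+r₄e^{iθ₄} gives r₂ω₂e^{iθ₂}+r₃ω₃e^{iθ₃}=r₄ω₄e^{iθ₄}.
Eliminating the other unknown: ω₃ = r₂ω₂ sin(θ₄−θ₂) / [r₃ sin(θ₃−θ₄)].
Numerator sine = +0.07846; denominator sine = -0.75700.
Result = 0.0102·51.94·(+0.07846) / (0.0178·(-0.75700)) = -3.0849 rad/s; magnitude 3.0849 rad/s.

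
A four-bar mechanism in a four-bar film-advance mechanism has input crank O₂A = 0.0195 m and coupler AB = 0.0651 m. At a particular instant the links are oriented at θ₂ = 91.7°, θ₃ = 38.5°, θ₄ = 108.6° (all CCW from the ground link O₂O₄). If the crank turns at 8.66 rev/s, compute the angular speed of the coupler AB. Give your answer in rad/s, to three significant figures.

5.04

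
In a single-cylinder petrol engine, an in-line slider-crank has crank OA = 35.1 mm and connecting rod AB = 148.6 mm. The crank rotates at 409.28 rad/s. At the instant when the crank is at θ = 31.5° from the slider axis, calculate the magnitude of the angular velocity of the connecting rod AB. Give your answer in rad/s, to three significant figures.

ω = 409.3 rad/s
The rod makes angle φ with the slider axis where L sinφ = r sinθ; differentiating, L cosφ·φ̇ = r ω cosθ.
L cosφ = √(L² − r² sin²θ) = 0.14746 m.
|ω_rod| = r ω |cosθ| / √(L² − r² sin²θ) = 0.0351·409.3·0.85264/0.14746 = 83.063 rad/s.

83.1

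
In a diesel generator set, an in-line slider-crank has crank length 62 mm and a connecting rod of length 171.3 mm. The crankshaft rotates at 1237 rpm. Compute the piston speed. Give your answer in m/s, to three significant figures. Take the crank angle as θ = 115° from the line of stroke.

ω = 2π·1237/60 = 129.5 rad/s
For an in-line slider-crank, x = r cosθ + √(L² − r² sin²θ), so v = −rω sinθ·[1 + r cosθ/√(L² − r² sin²θ)].
With r = 0.062 m, L = 0.1713 m, θ = 115°: √(L² − r² sin²θ) = 0.16182 m.
v = −0.062·129.5·0.90631·[1 + 0.062·-0.42262/0.16182] = -6.1003 m/s.
|v| = 6.1003 m/s.

6.10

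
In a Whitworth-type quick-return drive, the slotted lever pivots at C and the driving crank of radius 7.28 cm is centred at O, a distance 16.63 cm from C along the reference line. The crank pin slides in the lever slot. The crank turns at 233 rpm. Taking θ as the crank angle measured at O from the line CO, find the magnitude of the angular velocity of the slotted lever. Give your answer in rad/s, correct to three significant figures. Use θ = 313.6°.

6.71

ω = 24.4 rad/s (from 233 rpm).
Crank pin A relative to C: A = (d + r cosθ, r sinθ); lever angle φ = atan2(r sinθ, d + r cosθ).
Differentiating tanφ: φ̇ = rω(d cosθ + r)/(d² + r² + 2dr cosθ).
d² + r² + 2dr cosθ = |CA|² = 0.0496535 m²;  d cosθ + r = +0.18748 m.
|ω_lever| = |0.0728·24.4·+0.18748| / 0.0496535 = 6.707 rad/s.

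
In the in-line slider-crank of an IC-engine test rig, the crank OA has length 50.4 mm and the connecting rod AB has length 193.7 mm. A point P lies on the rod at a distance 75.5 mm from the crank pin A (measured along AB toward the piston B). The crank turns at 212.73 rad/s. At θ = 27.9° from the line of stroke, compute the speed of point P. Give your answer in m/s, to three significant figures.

ω = 212.7 rad/s.  Crank-pin speed |V_A| = rω = 10.722 m/s, perpendicular to OA.
Rod angle: sinφ = −(r/L) sinθ ⇒ φ = -6.993°; ω_rod = −rω cosθ/√(L²−r²sin²θ) = -49.284 rad/s.
V_P = V_A + ω_rod × AP, with AP = 0.0755 m along the rod.
Components: V_Px = −rω sinθ − a·ω_rod·sinφ = -5.47 m/s;  V_Py = rω cosθ + a·ω_rod·cosφ = +5.7821 m/s.
|V_P| = √(V_Px² + V_Py²) = 7.9595 m/s.

7.96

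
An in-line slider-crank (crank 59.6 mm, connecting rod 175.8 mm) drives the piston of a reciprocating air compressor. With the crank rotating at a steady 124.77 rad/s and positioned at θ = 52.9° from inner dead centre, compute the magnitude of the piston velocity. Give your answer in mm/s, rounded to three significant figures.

7190

ω = 124.8 rad/s
For an in-line slider-crank, x = r cosθ + √(L² − r² sin²θ), so v = −rω sinθ·[1 + r cosθ/√(L² − r² sin²θ)].
With r = 0.0596 m, L = 0.1758 m, θ = 52.9°: √(L² − r² sin²θ) = 0.16925 m.
v = −0.0596·124.8·0.79758·[1 + 0.0596·0.60321/0.16925] = -7.1909 m/s.
|v| = 7.1909 m/s = 7190.9 mm/s.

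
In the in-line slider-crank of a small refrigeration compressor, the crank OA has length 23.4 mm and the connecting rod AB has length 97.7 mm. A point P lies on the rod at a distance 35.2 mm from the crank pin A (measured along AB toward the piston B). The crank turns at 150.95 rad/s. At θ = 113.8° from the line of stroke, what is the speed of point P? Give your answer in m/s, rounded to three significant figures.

ω = 150.9 rad/s.  Crank-pin speed |V_A| = rω = 3.5322 m/s, perpendicular to OA.
Rod angle: sinφ = −(r/L) sinθ ⇒ φ = -12.659°; ω_rod = −rω cosθ/√(L²−r²sin²θ) = +14.953 rad/s.
V_P = V_A + ω_rod × AP, with AP = 0.0352 m along the rod.
Components: V_Px = −rω sinθ − a·ω_rod·sinφ = -3.1165 m/s;  V_Py = rω cosθ + a·ω_rod·cosφ = -0.91186 m/s.
|V_P| = √(V_Px² + V_Py²) = 3.2472 m/s.

3.25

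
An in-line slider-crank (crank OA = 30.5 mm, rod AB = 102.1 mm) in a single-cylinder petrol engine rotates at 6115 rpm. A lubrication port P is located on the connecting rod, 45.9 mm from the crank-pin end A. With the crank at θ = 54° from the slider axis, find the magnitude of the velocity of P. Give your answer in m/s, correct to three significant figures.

18.2

ω = 640.4 rad/s.  Crank-pin speed |V_A| = rω = 19.531 m/s, perpendicular to OA.
Rod angle: sinφ = −(r/L) sinθ ⇒ φ = -13.985°; ω_rod = −rω cosθ/√(L²−r²sin²θ) = -115.87 rad/s.
V_P = V_A + ω_rod × AP, with AP = 0.0459 m along the rod.
Components: V_Px = −rω sinθ − a·ω_rod·sinφ = -17.086 m/s;  V_Py = rω cosθ + a·ω_rod·cosφ = +6.3191 m/s.
|V_P| = √(V_Px² + V_Py²) = 18.217 m/s.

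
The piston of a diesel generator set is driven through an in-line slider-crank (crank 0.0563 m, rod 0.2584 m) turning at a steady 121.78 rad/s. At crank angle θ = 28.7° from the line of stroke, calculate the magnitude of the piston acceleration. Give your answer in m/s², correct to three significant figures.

ω = 121.8 rad/s
x(θ) = r cosθ + √(L² − r² sin²θ); with ω constant, a = ω²·d²x/dθ².
d²x/dθ² = −r cosθ − r²(cos2θ)/√u − r⁴ sin²2θ/(4u^{3/2}),  u = L² − r² sin²θ = 0.0660396 m².
Substituting r = 0.0563 m, L = 0.2584 m, θ = 28.7°: d²x/dθ² = -0.056134 m.
a = ω²·d²x/dθ² = (121.8)²·(-0.056134) = -832.48 m/s²;  |a| = 832.48 m/s².

832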